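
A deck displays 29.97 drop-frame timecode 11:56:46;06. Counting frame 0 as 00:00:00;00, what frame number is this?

As if non-drop at 30 labels/s: (11 × 3600 + 56 × 60 + 46) × 30 + 6 = 1290186.
Minute boundaries passed: 716; those not divisible by 10: 716 − 71 = 645; dropped labels = 2 × 645 = 1290.
Actual frame index = 1290186 − 1290 = 1288896.

1288896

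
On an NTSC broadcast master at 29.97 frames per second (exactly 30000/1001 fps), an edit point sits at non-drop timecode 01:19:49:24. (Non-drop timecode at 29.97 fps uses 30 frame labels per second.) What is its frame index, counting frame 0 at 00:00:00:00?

Total seconds to the label: (1 × 3600 + 19 × 60 + 49) = 4789.
Frame index = 4789 × 30 + 24 = 143694.

143694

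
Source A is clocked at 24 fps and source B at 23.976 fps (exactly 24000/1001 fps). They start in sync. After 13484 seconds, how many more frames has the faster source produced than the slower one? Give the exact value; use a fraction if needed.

A emits 24 × 13484 = 323616 frames; B emits 24000/1001 × 13484 = 323616000/1001.
Difference = 323616/1001 frames (≈ 323.2927); B is behind A.

323616/1001 frames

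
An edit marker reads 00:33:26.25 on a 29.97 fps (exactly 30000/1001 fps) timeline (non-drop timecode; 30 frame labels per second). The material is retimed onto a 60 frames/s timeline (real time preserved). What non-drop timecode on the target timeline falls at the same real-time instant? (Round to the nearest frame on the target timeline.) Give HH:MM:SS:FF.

Source frame index: (0×3600 + 33×60 + 26) × 30 + 25 = 60205.
Real time: 60205 / (30000/1001) = 12053041/6000 s.
Target frame: (12053041/6000) × (60) = 12053041/100 ≈ 120530.410 → 120530.
At 60 labels/s: frame 120530 → 00:33:28:50.

00:33:28:50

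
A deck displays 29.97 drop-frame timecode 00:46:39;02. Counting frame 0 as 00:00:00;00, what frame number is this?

83888

Complete 10-minute blocks: 4, each 17982 frames → 71928.
Remaining 6 whole minutes in the current block: 1800 + 5 × 1798 = 10790 frames.
Within the current minute: 39 × 30 + 2 − 2 = 1170 (labels ;00/;01 skipped at this minute). Total = 71928 + 10790 + 1170 = 83888.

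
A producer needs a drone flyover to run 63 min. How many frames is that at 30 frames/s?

113400 frames

63 min = 3780 s.
Frames = 3780 × 30 = 113400.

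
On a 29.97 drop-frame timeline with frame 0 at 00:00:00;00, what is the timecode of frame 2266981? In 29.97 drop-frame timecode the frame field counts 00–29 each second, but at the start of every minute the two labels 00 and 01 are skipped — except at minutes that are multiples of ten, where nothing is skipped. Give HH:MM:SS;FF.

21:00:41;19

Each 10-minute DF block holds 10 × 60 × 30 − 9 × 2 = 17982 frames. 2266981 ÷ 17982 → 126 full blocks, remainder 1249.
Within the partial block the first minute is 1800 frames and each further minute 1798, so 0 further minute boundaries passed. Total skipped labels = 18 × 126 + 2 × 0 = 2268.
Non-drop label index = 2266981 + 2268 = 2269249; at 30 labels/s that is 21:00:41:19, i.e. DF 21:00:41;19.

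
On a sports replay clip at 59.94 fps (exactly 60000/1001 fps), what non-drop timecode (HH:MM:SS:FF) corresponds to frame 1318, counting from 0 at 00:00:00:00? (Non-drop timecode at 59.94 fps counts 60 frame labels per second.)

1318 ÷ 60 = 21 full seconds, remainder 58 frames.
21 s = 0 h 0 min 21 s.
Timecode: 00:00:21:58.

00:00:21:58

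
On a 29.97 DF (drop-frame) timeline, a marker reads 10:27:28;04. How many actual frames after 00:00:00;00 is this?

1128314

As if non-drop at 30 labels/s: (10 × 3600 + 27 × 60 + 28) × 30 + 4 = 1129444.
Minute boundaries passed: 627; those not divisible by 10: 627 − 62 = 565; dropped labels = 2 × 565 = 1130.
Actual frame index = 1129444 − 1130 = 1128314.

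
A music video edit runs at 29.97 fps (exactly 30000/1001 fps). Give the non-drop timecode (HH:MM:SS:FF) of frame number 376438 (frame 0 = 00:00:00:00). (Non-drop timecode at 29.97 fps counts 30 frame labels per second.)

03:29:07:28

376438 ÷ 30 = 12547 full seconds, remainder 28 frames.
12547 s = 3 h 29 min 7 s.
Timecode: 03:29:07:28.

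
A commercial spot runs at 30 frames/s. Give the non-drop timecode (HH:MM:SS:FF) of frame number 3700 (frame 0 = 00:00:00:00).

00:02:03:10

3700 ÷ 30 = 123 full seconds, remainder 10 frames.
123 s = 0 h 2 min 3 s.
Timecode: 00:02:03:10.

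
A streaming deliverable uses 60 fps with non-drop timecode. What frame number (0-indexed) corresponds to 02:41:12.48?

Total seconds to the label: (2 × 3600 + 41 × 60 + 12) = 9672.
Frame index = 9672 × 60 + 48 = 580368.

580368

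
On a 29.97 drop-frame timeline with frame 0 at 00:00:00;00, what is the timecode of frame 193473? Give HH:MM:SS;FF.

Ten DF minutes hold 17982 frames, so frame 193473 lies in block 10 (frames 179820–197801) with 13653 frames into that block.
The block's first minute is 1800 frames and the rest 1798 each; 13653 frames reaches minute 7, so 10 × 18 + 7 × 2 = 194 labels have been skipped so far.
Adding those back, label number 193473 + 194 = 193667 at 30 labels/s is 6455 s + 17 f = 1 h 47 min 35 s frame 17, i.e. 01:47:35;17.

01:47:35;17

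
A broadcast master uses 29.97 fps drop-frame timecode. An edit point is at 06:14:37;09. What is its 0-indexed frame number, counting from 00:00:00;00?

Complete 10-minute blocks: 37, each 17982 frames → 665334.
Remaining 4 whole minutes in the current block: 1800 + 3 × 1798 = 7194 frames.
Within the current minute: 37 × 30 + 9 − 2 = 1117 (labels ;00/;01 skipped at this minute). Total = 665334 + 7194 + 1117 = 673645.

673645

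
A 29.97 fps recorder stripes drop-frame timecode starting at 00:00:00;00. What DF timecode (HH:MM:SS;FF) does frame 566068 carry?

05:14:47;24

Each 10-minute DF block holds 10 × 60 × 30 − 9 × 2 = 17982 frames. 566068 ÷ 17982 → 31 full blocks, remainder 8626.
Within the partial block the first minute is 1800 frames and each further minute 1798, so 4 further minute boundaries passed. Total skipped labels = 18 × 31 + 2 × 4 = 566.
Non-drop label index = 566068 + 566 = 566634; at 30 labels/s that is 05:14:47:24, i.e. DF 05:14:47;24.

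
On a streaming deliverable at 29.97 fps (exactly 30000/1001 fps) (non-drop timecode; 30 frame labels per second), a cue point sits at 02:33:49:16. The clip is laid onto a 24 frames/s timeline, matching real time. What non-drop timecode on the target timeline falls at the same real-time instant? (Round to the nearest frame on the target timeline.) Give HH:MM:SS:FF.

Source frame index: (2×3600 + 33×60 + 49) × 30 + 16 = 276886.
Real time: 276886 / (30000/1001) = 138581443/15000 s.
Target frame: (138581443/15000) × (24) = 138581443/625 ≈ 221730.309 → 221730.
At 24 labels/s: frame 221730 → 02:33:58:18.

02:33:58:18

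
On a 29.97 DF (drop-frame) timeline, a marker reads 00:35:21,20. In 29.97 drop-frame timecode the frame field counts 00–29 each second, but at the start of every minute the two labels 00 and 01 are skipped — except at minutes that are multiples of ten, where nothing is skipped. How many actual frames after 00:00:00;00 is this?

63586

Complete 10-minute blocks: 3, each 17982 frames → 53946.
Remaining 5 whole minutes in the current block: 1800 + 4 × 1798 = 8992 frames.
Within the current minute: 21 × 30 + 20 − 2 = 648 (labels ;00/;01 skipped at this minute). Total = 53946 + 8992 + 648 = 63586.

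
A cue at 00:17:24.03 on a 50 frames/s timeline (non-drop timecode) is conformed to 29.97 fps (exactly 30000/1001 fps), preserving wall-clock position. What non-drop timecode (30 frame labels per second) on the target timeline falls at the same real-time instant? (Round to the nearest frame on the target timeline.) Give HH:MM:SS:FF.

00:17:23:01

Source frame index: (0×3600 + 17×60 + 24) × 50 + 3 = 52203.
Real time: 52203 / (50) = 52203/50 s.
Target frame: (52203/50) × (30000/1001) = 31321800/1001 ≈ 31290.509 → 31291.
At 30 labels/s: frame 31291 → 00:17:23:01.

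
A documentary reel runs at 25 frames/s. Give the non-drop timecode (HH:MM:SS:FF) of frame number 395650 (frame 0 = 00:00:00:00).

395650 ÷ 25 = 15826 full seconds, remainder 0 frames.
15826 s = 4 h 23 min 46 s.
Timecode: 04:23:46:00.

04:23:46:00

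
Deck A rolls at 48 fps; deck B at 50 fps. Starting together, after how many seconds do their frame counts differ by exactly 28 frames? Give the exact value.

14 seconds

The gap grows by |50 − 48| = 2 frames per second.
Time for a 28-frame gap: 28 ÷ (2) = 14 s.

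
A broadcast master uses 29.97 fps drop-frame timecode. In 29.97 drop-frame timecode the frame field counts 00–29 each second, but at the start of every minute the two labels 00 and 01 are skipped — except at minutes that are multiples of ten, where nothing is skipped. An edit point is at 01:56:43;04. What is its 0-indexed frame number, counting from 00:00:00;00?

209884

Complete 10-minute blocks: 11, each 17982 frames → 197802.
Remaining 6 whole minutes in the current block: 1800 + 5 × 1798 = 10790 frames.
Within the current minute: 43 × 30 + 4 − 2 = 1292 (labels ;00/;01 skipped at this minute). Total = 197802 + 10790 + 1292 = 209884.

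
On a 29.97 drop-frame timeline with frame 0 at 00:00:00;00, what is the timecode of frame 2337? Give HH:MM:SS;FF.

00:01:17;29

Each 10-minute DF block holds 10 × 60 × 30 − 9 × 2 = 17982 frames. 2337 ÷ 17982 → 0 full blocks, remainder 2337.
Within the partial block the first minute is 1800 frames and each further minute 1798, so 1 further minute boundary passed. Total skipped labels = 18 × 0 + 2 × 1 = 2.
Non-drop label index = 2337 + 2 = 2339; at 30 labels/s that is 00:01:17:29, i.e. DF 00:01:17;29.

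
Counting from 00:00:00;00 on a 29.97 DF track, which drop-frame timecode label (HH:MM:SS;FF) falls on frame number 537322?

04:58:48;20

Ten DF minutes hold 17982 frames, so frame 537322 lies in block 29 (frames 521478–539459) with 15844 frames into that block.
The block's first minute is 1800 frames and the rest 1798 each; 15844 frames reaches minute 8, so 29 × 18 + 8 × 2 = 538 labels have been skipped so far.
Adding those back, label number 537322 + 538 = 537860 at 30 labels/s is 17928 s + 20 f = 4 h 58 min 48 s frame 20, i.e. 04:58:48;20.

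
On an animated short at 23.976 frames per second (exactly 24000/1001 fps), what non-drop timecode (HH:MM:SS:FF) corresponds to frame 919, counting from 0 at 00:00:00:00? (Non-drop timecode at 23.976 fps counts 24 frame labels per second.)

00:00:38:07

919 ÷ 24 = 38 full seconds, remainder 7 frames.
38 s = 0 h 0 min 38 s.
Timecode: 00:00:38:07.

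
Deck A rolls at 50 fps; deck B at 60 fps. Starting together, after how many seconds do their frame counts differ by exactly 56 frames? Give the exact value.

The gap grows by |60 − 50| = 10 frames per second.
Time for a 56-frame gap: 56 ÷ (10) = 5.6 s.

5.6 seconds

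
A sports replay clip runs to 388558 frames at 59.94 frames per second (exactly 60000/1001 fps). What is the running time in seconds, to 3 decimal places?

Running time = 388558 × 1001/60000 = 194473279/30000 s ≈ 6482.443 s.

6482.443 seconds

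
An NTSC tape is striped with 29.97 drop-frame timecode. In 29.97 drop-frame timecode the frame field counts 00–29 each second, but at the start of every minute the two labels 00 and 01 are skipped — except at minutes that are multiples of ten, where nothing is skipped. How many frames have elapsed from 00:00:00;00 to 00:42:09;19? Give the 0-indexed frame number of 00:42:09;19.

Complete 10-minute blocks: 4, each 17982 frames → 71928.
Remaining 2 whole minutes in the current block: 1800 + 1 × 1798 = 3598 frames.
Within the current minute: 9 × 30 + 19 − 2 = 287 (labels ;00/;01 skipped at this minute). Total = 71928 + 3598 + 287 = 75813.

75813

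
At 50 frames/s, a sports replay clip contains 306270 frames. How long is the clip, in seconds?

6125.4 seconds

Running time = 306270 / (50) = 6125.4 s.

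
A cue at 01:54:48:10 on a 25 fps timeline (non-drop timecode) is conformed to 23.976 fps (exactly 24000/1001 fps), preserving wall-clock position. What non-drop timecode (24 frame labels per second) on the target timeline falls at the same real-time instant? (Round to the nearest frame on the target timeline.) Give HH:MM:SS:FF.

Source frame index: (1×3600 + 54×60 + 48) × 25 + 10 = 172210.
Real time: 172210 / (25) = 34442/5 s.
Target frame: (34442/5) × (24000/1001) = 165321600/1001 ≈ 165156.444 → 165156.
At 24 labels/s: frame 165156 → 01:54:41:12.

01:54:41:12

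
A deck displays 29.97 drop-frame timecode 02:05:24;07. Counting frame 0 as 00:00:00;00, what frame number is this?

225501

As if non-drop at 30 labels/s: (2 × 3600 + 5 × 60 + 24) × 30 + 7 = 225727.
Minute boundaries passed: 125; those not divisible by 10: 125 − 12 = 113; dropped labels = 2 × 113 = 226.
Actual frame index = 225727 − 226 = 225501.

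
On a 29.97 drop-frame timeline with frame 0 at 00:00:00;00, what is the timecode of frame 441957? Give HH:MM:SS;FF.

04:05:46;19

Ten DF minutes hold 17982 frames, so frame 441957 lies in block 24 (frames 431568–449549) with 10389 frames into that block.
The block's first minute is 1800 frames and the rest 1798 each; 10389 frames reaches minute 5, so 24 × 18 + 5 × 2 = 442 labels have been skipped so far.
Adding those back, label number 441957 + 442 = 442399 at 30 labels/s is 14746 s + 19 f = 4 h 5 min 46 s frame 19, i.e. 04:05:46;19.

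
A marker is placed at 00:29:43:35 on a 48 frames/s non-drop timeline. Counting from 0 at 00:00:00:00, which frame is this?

85619

Total seconds to the label: (0 × 3600 + 29 × 60 + 43) = 1783.
Frame index = 1783 × 48 + 35 = 85619.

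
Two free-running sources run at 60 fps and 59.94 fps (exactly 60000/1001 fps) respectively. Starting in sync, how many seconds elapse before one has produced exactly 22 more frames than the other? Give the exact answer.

The gap grows by |60000/1001 − 60| = 60/1001 frames per second.
Time for a 22-frame gap: 22 ÷ (60/1001) = 11011/30 s.

11011/30 seconds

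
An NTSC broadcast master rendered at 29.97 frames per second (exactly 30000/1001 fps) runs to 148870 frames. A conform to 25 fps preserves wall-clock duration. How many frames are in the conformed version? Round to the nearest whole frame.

Frames at target rate = 148870 × (25) / (30000/1001) = 14901887/120 ≈ 124182.392.
Nearest whole frame: 124182.

124182 frames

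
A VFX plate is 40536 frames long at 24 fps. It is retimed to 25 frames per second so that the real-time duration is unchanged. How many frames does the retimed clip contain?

Target frames = source frames × (target rate / source rate) = 40536 × (25)/(24) = 40536 × 25/24 = 42225.

42225 frames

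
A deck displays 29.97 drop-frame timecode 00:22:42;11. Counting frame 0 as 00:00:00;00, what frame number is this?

40831

As if non-drop at 30 labels/s: (0 × 3600 + 22 × 60 + 42) × 30 + 11 = 40871.
Minute boundaries passed: 22; those not divisible by 10: 22 − 2 = 20; dropped labels = 2 × 20 = 40.
Actual frame index = 40871 − 40 = 40831.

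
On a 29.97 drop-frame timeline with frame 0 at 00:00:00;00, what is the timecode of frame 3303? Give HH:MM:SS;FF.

00:01:50;05

Ten DF minutes hold 17982 frames, so frame 3303 lies in block 0 (frames 0–17981) with 3303 frames into that block.
The block's first minute is 1800 frames and the rest 1798 each; 3303 frames reaches minute 1, so 0 × 18 + 1 × 2 = 2 labels have been skipped so far.
Adding those back, label number 3303 + 2 = 3305 at 30 labels/s is 110 s + 5 f = 0 h 1 min 50 s frame 5, i.e. 00:01:50;05.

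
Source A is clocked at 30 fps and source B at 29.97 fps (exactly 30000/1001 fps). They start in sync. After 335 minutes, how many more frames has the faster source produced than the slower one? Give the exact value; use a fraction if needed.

335 min = 20100 s.
A emits 30 × 20100 = 603000 frames; B emits 30000/1001 × 20100 = 603000000/1001.
Difference = 603000/1001 frames (≈ 602.3976); B is behind A.

603000/1001 frames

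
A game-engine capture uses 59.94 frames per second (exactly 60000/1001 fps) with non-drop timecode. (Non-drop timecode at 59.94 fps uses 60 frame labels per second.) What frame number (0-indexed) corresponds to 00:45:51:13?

Total seconds to the label: (0 × 3600 + 45 × 60 + 51) = 2751.
Frame index = 2751 × 60 + 13 = 165073.

frame 165073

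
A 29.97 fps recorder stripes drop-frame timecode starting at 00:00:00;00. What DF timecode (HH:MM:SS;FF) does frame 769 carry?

Ten DF minutes hold 17982 frames, so frame 769 lies in block 0 (frames 0–17981) with 769 frames into that block.
The block's first minute is 1800 frames and the rest 1798 each; 769 frames reaches minute 0, so 0 × 18 + 0 × 2 = 0 labels have been skipped so far.
Adding those back, label number 769 + 0 = 769 at 30 labels/s is 25 s + 19 f = 0 h 0 min 25 s frame 19, i.e. 00:00:25;19.

00:00:25;19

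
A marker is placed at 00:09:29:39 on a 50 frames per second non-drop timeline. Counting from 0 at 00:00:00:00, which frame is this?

frame 28489

Total seconds to the label: (0 × 3600 + 9 × 60 + 29) = 569.
Frame index = 569 × 50 + 39 = 28489.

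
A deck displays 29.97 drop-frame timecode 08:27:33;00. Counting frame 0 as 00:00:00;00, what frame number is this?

912676

Complete 10-minute blocks: 50, each 17982 frames → 899100.
Remaining 7 whole minutes in the current block: 1800 + 6 × 1798 = 12588 frames.
Within the current minute: 33 × 30 + 0 − 2 = 988 (labels ;00/;01 skipped at this minute). Total = 899100 + 12588 + 988 = 912676.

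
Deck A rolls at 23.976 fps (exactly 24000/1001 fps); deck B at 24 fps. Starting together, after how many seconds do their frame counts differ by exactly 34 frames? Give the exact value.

The gap grows by |24 − 24000/1001| = 24/1001 frames per second.
Time for a 34-frame gap: 34 ÷ (24/1001) = 17017/12 s.

17017/12 seconds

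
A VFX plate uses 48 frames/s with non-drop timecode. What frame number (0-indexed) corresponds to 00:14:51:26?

Total seconds to the label: (0 × 3600 + 14 × 60 + 51) = 891.
Frame index = 891 × 48 + 26 = 42794.

42794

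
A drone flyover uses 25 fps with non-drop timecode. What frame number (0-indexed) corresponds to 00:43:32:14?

Total seconds to the label: (0 × 3600 + 43 × 60 + 32) = 2612.
Frame index = 2612 × 25 + 14 = 65314.

frame 65314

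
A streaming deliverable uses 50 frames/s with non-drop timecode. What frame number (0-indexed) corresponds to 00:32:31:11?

Total seconds to the label: (0 × 3600 + 32 × 60 + 31) = 1951.
Frame index = 1951 × 50 + 11 = 97561.

frame 97561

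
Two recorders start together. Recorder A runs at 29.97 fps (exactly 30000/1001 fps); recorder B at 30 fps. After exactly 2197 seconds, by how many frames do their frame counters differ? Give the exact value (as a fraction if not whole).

A emits 30000/1001 × 2197 = 5070000/77 frames; B emits 30 × 2197 = 65910.
Difference = 5070/77 frames (≈ 65.8442); B is ahead of A.

5070/77 frames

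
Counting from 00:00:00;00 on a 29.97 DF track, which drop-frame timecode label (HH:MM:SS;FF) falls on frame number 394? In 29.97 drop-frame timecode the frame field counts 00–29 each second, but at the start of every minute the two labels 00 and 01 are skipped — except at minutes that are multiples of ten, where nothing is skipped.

00:00:13;04

Each 10-minute DF block holds 10 × 60 × 30 − 9 × 2 = 17982 frames. 394 ÷ 17982 → 0 full blocks, remainder 394.
Within the partial block the first minute is 1800 frames and each further minute 1798, so 0 further minute boundaries passed. Total skipped labels = 18 × 0 + 2 × 0 = 0.
Non-drop label index = 394 + 0 = 394; at 30 labels/s that is 00:00:13:04, i.e. DF 00:00:13;04.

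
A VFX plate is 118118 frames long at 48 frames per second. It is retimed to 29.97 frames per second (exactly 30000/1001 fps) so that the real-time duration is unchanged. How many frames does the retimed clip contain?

Target frames = source frames × (target rate / source rate) = 118118 × (30000/1001)/(48) = 118118 × 625/1001 = 73750.

73750 frames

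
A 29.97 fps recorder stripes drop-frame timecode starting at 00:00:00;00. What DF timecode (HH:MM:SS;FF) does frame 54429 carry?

Ten DF minutes hold 17982 frames, so frame 54429 lies in block 3 (frames 53946–71927) with 483 frames into that block.
The block's first minute is 1800 frames and the rest 1798 each; 483 frames reaches minute 0, so 3 × 18 + 0 × 2 = 54 labels have been skipped so far.
Adding those back, label number 54429 + 54 = 54483 at 30 labels/s is 1816 s + 3 f = 0 h 30 min 16 s frame 3, i.e. 00:30:16;03.

00:30:16;03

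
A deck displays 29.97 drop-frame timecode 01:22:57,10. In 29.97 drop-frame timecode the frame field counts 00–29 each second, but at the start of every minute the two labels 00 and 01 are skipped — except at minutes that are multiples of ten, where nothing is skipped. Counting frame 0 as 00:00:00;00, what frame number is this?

As if non-drop at 30 labels/s: (1 × 3600 + 22 × 60 + 57) × 30 + 10 = 149320.
Minute boundaries passed: 82; those not divisible by 10: 82 − 8 = 74; dropped labels = 2 × 74 = 148.
Actual frame index = 149320 − 148 = 149172.

149172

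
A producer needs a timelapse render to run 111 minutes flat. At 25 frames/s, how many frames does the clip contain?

166500 frames

111 min = 6660 s.
Frames = 6660 × 25 = 166500.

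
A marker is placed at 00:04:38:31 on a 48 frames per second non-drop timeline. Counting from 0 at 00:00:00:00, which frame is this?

Total seconds to the label: (0 × 3600 + 4 × 60 + 38) = 278.
Frame index = 278 × 48 + 31 = 13375.

frame 13375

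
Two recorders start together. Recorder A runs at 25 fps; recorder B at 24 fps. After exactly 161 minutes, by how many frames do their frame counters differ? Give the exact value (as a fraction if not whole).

9660 frames

161 min = 9660 s.
A emits 25 × 9660 = 241500 frames; B emits 24 × 9660 = 231840.
Difference = 9660 frames; B is behind A.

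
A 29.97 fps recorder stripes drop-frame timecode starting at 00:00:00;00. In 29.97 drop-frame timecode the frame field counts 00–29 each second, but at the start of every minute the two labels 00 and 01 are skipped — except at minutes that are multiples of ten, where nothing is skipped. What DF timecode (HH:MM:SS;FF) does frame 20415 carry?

00:11:21;05

Each 10-minute DF block holds 10 × 60 × 30 − 9 × 2 = 17982 frames. 20415 ÷ 17982 → 1 full block, remainder 2433.
Within the partial block the first minute is 1800 frames and each further minute 1798, so 1 further minute boundary passed. Total skipped labels = 18 × 1 + 2 × 1 = 20.
Non-drop label index = 20415 + 20 = 20435; at 30 labels/s that is 00:11:21:05, i.e. DF 00:11:21;05.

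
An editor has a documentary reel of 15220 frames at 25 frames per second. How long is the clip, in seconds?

608.8 seconds

Running time = 15220 / (25) = 608.8 s.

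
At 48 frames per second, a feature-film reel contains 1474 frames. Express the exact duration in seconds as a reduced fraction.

737/24 seconds

Running time = 1474 ÷ (48) = 1474 × 1/48 = 737/24 s.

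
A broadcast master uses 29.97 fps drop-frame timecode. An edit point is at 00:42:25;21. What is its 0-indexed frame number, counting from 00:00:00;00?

As if non-drop at 30 labels/s: (0 × 3600 + 42 × 60 + 25) × 30 + 21 = 76371.
Minute boundaries passed: 42; those not divisible by 10: 42 − 4 = 38; dropped labels = 2 × 38 = 76.
Actual frame index = 76371 − 76 = 76295.

76295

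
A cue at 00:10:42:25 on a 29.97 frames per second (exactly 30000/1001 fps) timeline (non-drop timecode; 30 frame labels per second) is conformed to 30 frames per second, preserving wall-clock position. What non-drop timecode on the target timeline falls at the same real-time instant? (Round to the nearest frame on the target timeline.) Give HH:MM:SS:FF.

00:10:43:14

Source frame index: (0×3600 + 10×60 + 42) × 30 + 25 = 19285.
Real time: 19285 / (30000/1001) = 3860857/6000 s.
Target frame: (3860857/6000) × (30) = 3860857/200 ≈ 19304.285 → 19304.
At 30 labels/s: frame 19304 → 00:10:43:14.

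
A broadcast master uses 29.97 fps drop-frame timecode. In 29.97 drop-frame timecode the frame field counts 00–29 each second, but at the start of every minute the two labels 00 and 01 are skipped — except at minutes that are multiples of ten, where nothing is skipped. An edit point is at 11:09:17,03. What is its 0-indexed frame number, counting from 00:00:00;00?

Complete 10-minute blocks: 66, each 17982 frames → 1186812.
Remaining 9 whole minutes in the current block: 1800 + 8 × 1798 = 16184 frames.
Within the current minute: 17 × 30 + 3 − 2 = 511 (labels ;00/;01 skipped at this minute). Total = 1186812 + 16184 + 511 = 1203507.

1203507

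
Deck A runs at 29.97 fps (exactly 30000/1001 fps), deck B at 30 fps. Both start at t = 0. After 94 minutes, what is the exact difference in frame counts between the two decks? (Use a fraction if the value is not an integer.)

169200/1001 frames

94 min = 5640 s.
A emits 30000/1001 × 5640 = 169200000/1001 frames; B emits 30 × 5640 = 169200.
Difference = 169200/1001 frames (≈ 169.0310); B is ahead of A.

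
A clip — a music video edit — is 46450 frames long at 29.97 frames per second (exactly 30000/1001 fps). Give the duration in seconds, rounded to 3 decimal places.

1549.882 seconds

Running time = 46450 × 1001/30000 = 929929/600 s ≈ 1549.882 s.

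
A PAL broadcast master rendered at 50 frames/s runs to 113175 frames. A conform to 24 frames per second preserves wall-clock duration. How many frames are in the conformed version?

54324 frames

Target frames = source frames × (target rate / source rate) = 113175 × (24)/(50) = 113175 × 12/25 = 54324.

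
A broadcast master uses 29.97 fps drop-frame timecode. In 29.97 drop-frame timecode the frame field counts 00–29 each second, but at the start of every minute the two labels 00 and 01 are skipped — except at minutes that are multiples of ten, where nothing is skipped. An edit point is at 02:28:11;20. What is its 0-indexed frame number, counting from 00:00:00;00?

266482

As if non-drop at 30 labels/s: (2 × 3600 + 28 × 60 + 11) × 30 + 20 = 266750.
Minute boundaries passed: 148; those not divisible by 10: 148 − 14 = 134; dropped labels = 2 × 134 = 268.
Actual frame index = 266750 − 268 = 266482.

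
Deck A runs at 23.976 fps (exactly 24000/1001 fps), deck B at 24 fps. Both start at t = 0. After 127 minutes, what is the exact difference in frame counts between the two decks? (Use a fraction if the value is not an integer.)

182880/1001 frames

127 min = 7620 s.
A emits 24000/1001 × 7620 = 182880000/1001 frames; B emits 24 × 7620 = 182880.
Difference = 182880/1001 frames (≈ 182.6973); B is ahead of A.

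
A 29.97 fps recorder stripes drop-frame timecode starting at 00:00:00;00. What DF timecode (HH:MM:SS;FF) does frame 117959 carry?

Each 10-minute DF block holds 10 × 60 × 30 − 9 × 2 = 17982 frames. 117959 ÷ 17982 → 6 full blocks, remainder 10067.
Within the partial block the first minute is 1800 frames and each further minute 1798, so 5 further minute boundaries passed. Total skipped labels = 18 × 6 + 2 × 5 = 118.
Non-drop label index = 117959 + 118 = 118077; at 30 labels/s that is 01:05:35:27, i.e. DF 01:05:35;27.

01:05:35;27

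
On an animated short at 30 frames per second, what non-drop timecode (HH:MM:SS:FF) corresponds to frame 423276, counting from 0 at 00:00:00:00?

03:55:09:06

423276 ÷ 30 = 14109 full seconds, remainder 6 frames.
14109 s = 3 h 55 min 9 s.
Timecode: 03:55:09:06.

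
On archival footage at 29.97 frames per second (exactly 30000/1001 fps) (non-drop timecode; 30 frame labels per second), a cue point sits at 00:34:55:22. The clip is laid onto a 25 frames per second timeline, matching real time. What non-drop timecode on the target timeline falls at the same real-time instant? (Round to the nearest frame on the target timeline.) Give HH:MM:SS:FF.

Source frame index: (0×3600 + 34×60 + 55) × 30 + 22 = 62872.
Real time: 62872 / (30000/1001) = 7866859/3750 s.
Target frame: (7866859/3750) × (25) = 7866859/150 ≈ 52445.727 → 52446.
At 25 labels/s: frame 52446 → 00:34:57:21.

00:34:57:21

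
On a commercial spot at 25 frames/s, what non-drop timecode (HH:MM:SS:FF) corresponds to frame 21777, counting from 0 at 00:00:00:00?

00:14:31:02

21777 ÷ 25 = 871 full seconds, remainder 2 frames.
871 s = 0 h 14 min 31 s.
Timecode: 00:14:31:02.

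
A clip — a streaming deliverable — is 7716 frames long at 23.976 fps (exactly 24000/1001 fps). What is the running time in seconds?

Running time = 7716 / (24000/1001) = 321.8215 s.

321.8215 seconds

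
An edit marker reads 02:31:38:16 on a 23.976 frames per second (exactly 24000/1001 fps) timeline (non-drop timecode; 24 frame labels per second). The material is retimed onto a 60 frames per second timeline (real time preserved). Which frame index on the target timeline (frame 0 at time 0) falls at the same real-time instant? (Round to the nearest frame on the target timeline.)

frame 546466

Source frame index: (2×3600 + 31×60 + 38) × 24 + 16 = 218368.
Real time: 218368 / (24000/1001) = 3415412/375 s.
Target frame: (3415412/375) × (60) = 13661648/25 ≈ 546465.920 → 546466.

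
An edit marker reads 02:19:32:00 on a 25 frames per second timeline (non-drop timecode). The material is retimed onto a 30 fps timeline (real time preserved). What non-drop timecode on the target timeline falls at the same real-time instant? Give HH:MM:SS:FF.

02:19:32:00

Source frame index: (2×3600 + 19×60 + 32) × 25 + 0 = 209300.
Real time: 209300 / (25) = 8372 s.
Target frame: (8372) × (30) = 251160.
At 30 labels/s: frame 251160 → 02:19:32:00.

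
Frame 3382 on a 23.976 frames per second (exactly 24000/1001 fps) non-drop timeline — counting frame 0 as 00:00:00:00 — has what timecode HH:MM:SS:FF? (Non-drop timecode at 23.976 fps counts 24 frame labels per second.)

00:02:20:22

3382 ÷ 24 = 140 full seconds, remainder 22 frames.
140 s = 0 h 2 min 20 s.
Timecode: 00:02:20:22.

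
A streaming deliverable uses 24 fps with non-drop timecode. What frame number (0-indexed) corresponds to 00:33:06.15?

Total seconds to the label: (0 × 3600 + 33 × 60 + 6) = 1986.
Frame index = 1986 × 24 + 15 = 47679.

47679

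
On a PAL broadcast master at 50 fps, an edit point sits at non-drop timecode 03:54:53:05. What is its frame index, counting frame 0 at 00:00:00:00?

704655

Total seconds to the label: (3 × 3600 + 54 × 60 + 53) = 14093.
Frame index = 14093 × 50 + 5 = 704655.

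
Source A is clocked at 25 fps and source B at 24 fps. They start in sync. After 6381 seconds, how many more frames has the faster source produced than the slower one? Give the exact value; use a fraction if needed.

6381 frames

A emits 25 × 6381 = 159525 frames; B emits 24 × 6381 = 153144.
Difference = 6381 frames; B is behind A.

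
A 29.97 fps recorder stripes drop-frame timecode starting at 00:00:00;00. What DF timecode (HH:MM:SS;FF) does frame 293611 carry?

02:43:16;25

Each 10-minute DF block holds 10 × 60 × 30 − 9 × 2 = 17982 frames. 293611 ÷ 17982 → 16 full blocks, remainder 5899.
Within the partial block the first minute is 1800 frames and each further minute 1798, so 3 further minute boundaries passed. Total skipped labels = 18 × 16 + 2 × 3 = 294.
Non-drop label index = 293611 + 294 = 293905; at 30 labels/s that is 02:43:16:25, i.e. DF 02:43:16;25.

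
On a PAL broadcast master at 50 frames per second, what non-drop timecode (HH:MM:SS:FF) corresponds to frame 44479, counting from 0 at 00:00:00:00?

00:14:49:29

44479 ÷ 50 = 889 full seconds, remainder 29 frames.
889 s = 0 h 14 min 49 s.
Timecode: 00:14:49:29.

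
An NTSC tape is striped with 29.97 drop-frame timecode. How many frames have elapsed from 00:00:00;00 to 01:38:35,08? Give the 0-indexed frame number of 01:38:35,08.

177280

Complete 10-minute blocks: 9, each 17982 frames → 161838.
Remaining 8 whole minutes in the current block: 1800 + 7 × 1798 = 14386 frames.
Within the current minute: 35 × 30 + 8 − 2 = 1056 (labels ;00/;01 skipped at this minute). Total = 161838 + 14386 + 1056 = 177280.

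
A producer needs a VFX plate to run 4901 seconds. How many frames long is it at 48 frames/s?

Frames = 4901 × 48 = 235248.

235248 frames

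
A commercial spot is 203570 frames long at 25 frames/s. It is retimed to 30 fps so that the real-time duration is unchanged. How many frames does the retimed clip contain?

Target frames = source frames × (target rate / source rate) = 203570 × (30)/(25) = 203570 × 6/5 = 244284.

244284 frames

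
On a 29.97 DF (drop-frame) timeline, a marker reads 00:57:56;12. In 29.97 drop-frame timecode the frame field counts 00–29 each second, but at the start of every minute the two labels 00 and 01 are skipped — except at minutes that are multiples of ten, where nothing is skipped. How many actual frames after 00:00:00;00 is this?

As if non-drop at 30 labels/s: (0 × 3600 + 57 × 60 + 56) × 30 + 12 = 104292.
Minute boundaries passed: 57; those not divisible by 10: 57 − 5 = 52; dropped labels = 2 × 52 = 104.
Actual frame index = 104292 − 104 = 104188.

104188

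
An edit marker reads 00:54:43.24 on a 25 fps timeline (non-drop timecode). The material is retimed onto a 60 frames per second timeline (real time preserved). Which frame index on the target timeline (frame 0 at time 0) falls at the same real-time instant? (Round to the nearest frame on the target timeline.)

frame 197038

Source frame index: (0×3600 + 54×60 + 43) × 25 + 24 = 82099.
Real time: 82099 / (25) = 82099/25 s.
Target frame: (82099/25) × (60) = 985188/5 ≈ 197037.600 → 197038.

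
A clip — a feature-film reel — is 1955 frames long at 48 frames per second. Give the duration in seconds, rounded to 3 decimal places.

40.729 seconds

Running time = 1955 × 1/48 = 1955/48 s ≈ 40.729 s.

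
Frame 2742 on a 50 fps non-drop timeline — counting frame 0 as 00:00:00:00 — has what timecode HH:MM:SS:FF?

2742 ÷ 50 = 54 full seconds, remainder 42 frames.
54 s = 0 h 0 min 54 s.
Timecode: 00:00:54:42.

00:00:54:42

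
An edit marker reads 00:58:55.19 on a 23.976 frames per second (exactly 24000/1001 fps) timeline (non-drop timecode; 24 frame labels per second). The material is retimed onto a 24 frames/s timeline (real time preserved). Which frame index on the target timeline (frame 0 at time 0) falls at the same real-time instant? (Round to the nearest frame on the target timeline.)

Source frame index: (0×3600 + 58×60 + 55) × 24 + 19 = 84859.
Real time: 84859 / (24000/1001) = 84943859/24000 s.
Target frame: (84943859/24000) × (24) = 84943859/1000 ≈ 84943.859 → 84944.

frame 84944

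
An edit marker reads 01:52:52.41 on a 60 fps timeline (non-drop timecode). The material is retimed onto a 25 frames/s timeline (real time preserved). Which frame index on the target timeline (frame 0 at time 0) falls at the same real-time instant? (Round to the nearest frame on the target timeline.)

Source frame index: (1×3600 + 52×60 + 52) × 60 + 41 = 406361.
Real time: 406361 / (60) = 406361/60 s.
Target frame: (406361/60) × (25) = 2031805/12 ≈ 169317.083 → 169317.

frame 169317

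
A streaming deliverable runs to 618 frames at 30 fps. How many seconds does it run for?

Running time = 618 / (30) = 20.6 s.

20.6 seconds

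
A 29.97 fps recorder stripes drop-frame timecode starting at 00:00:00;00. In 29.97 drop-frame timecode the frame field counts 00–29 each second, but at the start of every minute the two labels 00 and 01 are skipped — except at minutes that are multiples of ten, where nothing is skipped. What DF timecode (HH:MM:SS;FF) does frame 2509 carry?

Each 10-minute DF block holds 10 × 60 × 30 − 9 × 2 = 17982 frames. 2509 ÷ 17982 → 0 full blocks, remainder 2509.
Within the partial block the first minute is 1800 frames and each further minute 1798, so 1 further minute boundary passed. Total skipped labels = 18 × 0 + 2 × 1 = 2.
Non-drop label index = 2509 + 2 = 2511; at 30 labels/s that is 00:01:23:21, i.e. DF 00:01:23;21.

00:01:23;21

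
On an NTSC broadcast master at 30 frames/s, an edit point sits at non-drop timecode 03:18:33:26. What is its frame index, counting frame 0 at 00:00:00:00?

357416

Total seconds to the label: (3 × 3600 + 18 × 60 + 33) = 11913.
Frame index = 11913 × 30 + 26 = 357416.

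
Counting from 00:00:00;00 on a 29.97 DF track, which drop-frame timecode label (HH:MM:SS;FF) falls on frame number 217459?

02:00:55;25

Ten DF minutes hold 17982 frames, so frame 217459 lies in block 12 (frames 215784–233765) with 1675 frames into that block.
The block's first minute is 1800 frames and the rest 1798 each; 1675 frames reaches minute 0, so 12 × 18 + 0 × 2 = 216 labels have been skipped so far.
Adding those back, label number 217459 + 216 = 217675 at 30 labels/s is 7255 s + 25 f = 2 h 0 min 55 s frame 25, i.e. 02:00:55;25.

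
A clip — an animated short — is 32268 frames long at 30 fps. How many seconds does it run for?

1075.6 seconds

Running time = 32268 / (30) = 1075.6 s.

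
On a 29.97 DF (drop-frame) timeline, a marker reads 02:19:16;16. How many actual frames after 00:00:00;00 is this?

250444

Complete 10-minute blocks: 13, each 17982 frames → 233766.
Remaining 9 whole minutes in the current block: 1800 + 8 × 1798 = 16184 frames.
Within the current minute: 16 × 30 + 16 − 2 = 494 (labels ;00/;01 skipped at this minute). Total = 233766 + 16184 + 494 = 250444.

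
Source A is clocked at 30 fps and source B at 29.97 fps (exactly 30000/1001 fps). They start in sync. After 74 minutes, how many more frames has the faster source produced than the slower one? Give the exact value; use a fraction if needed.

74 min = 4440 s.
A emits 30 × 4440 = 133200 frames; B emits 30000/1001 × 4440 = 133200000/1001.
Difference = 133200/1001 frames (≈ 133.0669); B is behind A.

133200/1001 frames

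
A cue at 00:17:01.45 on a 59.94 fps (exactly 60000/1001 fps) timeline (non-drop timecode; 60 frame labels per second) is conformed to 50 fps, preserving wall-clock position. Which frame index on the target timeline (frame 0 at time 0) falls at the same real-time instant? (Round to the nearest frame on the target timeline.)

frame 51139

Source frame index: (0×3600 + 17×60 + 1) × 60 + 45 = 61305.
Real time: 61305 / (60000/1001) = 4091087/4000 s.
Target frame: (4091087/4000) × (50) = 4091087/80 ≈ 51138.588 → 51139.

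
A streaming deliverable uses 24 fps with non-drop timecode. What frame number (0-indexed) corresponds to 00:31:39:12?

Total seconds to the label: (0 × 3600 + 31 × 60 + 39) = 1899.
Frame index = 1899 × 24 + 12 = 45588.

45588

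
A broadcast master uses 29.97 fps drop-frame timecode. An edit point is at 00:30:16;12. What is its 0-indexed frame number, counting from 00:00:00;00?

54438

Complete 10-minute blocks: 3, each 17982 frames → 53946.
Remaining 0 whole minutes in the current block: 0 frames.
Within the current minute: 16 × 30 + 12 = 492. Total = 53946 + 0 + 492 = 54438.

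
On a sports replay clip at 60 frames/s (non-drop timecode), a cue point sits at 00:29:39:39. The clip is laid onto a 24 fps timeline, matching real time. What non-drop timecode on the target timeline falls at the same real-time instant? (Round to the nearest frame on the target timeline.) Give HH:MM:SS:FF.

Source frame index: (0×3600 + 29×60 + 39) × 60 + 39 = 106779.
Real time: 106779 / (60) = 35593/20 s.
Target frame: (35593/20) × (24) = 213558/5 ≈ 42711.600 → 42712.
At 24 labels/s: frame 42712 → 00:29:39:16.

00:29:39:16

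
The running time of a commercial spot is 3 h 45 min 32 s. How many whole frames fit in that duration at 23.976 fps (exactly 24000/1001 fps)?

3 h 45 min 32 s = 13532 s.
Frames = 13532 × 24000/1001 = 324768000/1001 ≈ 324443.5564.
Complete frames: 324443.

324443 frames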